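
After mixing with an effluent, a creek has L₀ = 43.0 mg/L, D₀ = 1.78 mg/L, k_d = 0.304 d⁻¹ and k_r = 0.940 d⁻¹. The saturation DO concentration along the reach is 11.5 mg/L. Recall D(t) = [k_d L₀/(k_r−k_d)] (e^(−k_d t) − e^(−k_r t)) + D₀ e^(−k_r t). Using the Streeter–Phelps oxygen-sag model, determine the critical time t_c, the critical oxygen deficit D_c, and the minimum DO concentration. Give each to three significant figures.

t_c ≈ 1.63 d; D_c ≈ 8.47 mg/L; min DO ≈ 3.03 mg/L

With k_r/k_d = 3.092 and 1 − D₀(k_r−k_d)/(k_d L₀) = 0.9134,
t_c = ln(3.092 × 0.9134) / (0.940 − 0.304) = ln(2.824) / 0.6360 = 1.038/0.6360 = 1.632 d.
D_c = (k_d/k_r) L₀ e^(−k_d t_c) = (0.304/0.940) × 43.0 × e^(−0.304×1.632) = 0.3234 × 43.0 × 0.6088 = 8.466 mg/L.
Minimum DO = C_s − D_c = 11.5 − 8.466 = 3.034 mg/L.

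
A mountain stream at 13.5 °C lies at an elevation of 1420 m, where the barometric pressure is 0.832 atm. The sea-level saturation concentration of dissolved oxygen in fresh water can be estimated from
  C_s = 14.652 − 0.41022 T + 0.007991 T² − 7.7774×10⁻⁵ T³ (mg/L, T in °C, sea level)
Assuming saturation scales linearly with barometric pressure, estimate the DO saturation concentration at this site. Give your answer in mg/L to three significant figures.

At sea level: C_s = 14.652 − 0.41022×13.5 + 0.007991×13.5² − 7.7774×10⁻⁵×13.5³ = 10.38 mg/L.
Pressure correction: C_s' = 10.38 × 0.832 = 8.635 mg/L.

C_s ≈ 8.64 mg/L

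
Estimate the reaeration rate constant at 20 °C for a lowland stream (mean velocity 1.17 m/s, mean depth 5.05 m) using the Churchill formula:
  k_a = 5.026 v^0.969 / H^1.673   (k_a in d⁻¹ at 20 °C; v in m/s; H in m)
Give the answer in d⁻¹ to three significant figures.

k_a = 5.026 × 1.17^0.969 / 5.05^1.673 = 5.026 × 1.164 / 15.02 = 0.3897 d⁻¹.

k_a ≈ 0.390 d⁻¹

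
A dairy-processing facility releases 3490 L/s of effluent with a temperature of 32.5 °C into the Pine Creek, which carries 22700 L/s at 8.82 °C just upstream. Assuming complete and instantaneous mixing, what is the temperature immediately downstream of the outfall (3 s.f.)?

12.0 °C

Flow-weighted mixing: C = (Q_r C_r + Q_w C_w)/(Q_r + Q_w)
= (22700×8.82 + 3490×32.5)/(22700 + 3490) = 313600/26190 = 11.98 °C.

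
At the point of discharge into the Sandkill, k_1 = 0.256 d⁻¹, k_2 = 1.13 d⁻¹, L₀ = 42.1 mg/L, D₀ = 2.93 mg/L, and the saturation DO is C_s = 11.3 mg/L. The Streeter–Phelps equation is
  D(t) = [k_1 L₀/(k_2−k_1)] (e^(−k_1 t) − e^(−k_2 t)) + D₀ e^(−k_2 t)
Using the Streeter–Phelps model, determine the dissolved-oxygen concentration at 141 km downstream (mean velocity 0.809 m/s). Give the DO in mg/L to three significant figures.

DO ≈ 4.90 mg/L

Travel time t = x/v = 141 km / (0.809 m/s) = 141000 m / 0.809 m/s = 174300 s = 2.017 d.
k_1 L₀/(k_2−k_1) = 0.256×42.1/(1.13−0.256) = 10.78/0.8740 = 12.33 mg/L.
e^(−k_1 t) = e^(−0.256×2.017) = 0.5967; e^(−k_2 t) = e^(−1.13×2.017) = 0.1023.
D = 12.33 × (0.5967 − 0.1023) + 2.93 × 0.1023 = 6.096 + 0.2998 = 6.395 mg/L.
DO = C_s − D = 11.3 − 6.395 = 4.905 mg/L.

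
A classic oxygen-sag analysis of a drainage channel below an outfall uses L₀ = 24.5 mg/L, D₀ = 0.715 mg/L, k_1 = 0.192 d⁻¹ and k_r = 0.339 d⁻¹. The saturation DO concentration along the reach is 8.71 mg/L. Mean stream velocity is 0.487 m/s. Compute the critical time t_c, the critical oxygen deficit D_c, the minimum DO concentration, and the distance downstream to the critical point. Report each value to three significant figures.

t_c = [1/(k_r−k_1)] ln[(k_r/k_1)(1 − D₀(k_r−k_1)/(k_1 L₀))]
= [1/(0.339−0.192)] ln[(0.339/0.192)(1 − 0.715×0.1470/(0.192×24.5))]
= (1/0.1470) ln[1.766 × 0.9777] = 6.803 × ln(1.726) = 6.803 × 0.5459 = 3.714 d.
L(t_c) = L₀ e^(−k_1 t_c) = 24.5 × 0.4902 = 12.01 mg/L, and at the critical point k_r D_c = k_1 L, so D_c = (0.192/0.339) × 12.01 = 6.802 mg/L.
Minimum DO = C_s − D_c = 8.71 − 6.802 = 1.908 mg/L.
x_c = v t_c = 0.487 m/s × 3.714 d × 86400 s/d = 156300 m ≈ 156 km.

t_c ≈ 3.71 d; D_c ≈ 6.80 mg/L; min DO ≈ 1.91 mg/L; x_c ≈ 156 km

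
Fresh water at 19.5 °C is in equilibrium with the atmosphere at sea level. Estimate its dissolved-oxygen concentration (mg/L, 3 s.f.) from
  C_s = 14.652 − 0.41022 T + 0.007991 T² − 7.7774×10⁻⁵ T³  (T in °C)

C_s = 14.652 − 0.41022×19.5 + 0.007991×19.5² − 7.7774×10⁻⁵×19.5³ = 9.115 mg/L.

C_s ≈ 9.11 mg/L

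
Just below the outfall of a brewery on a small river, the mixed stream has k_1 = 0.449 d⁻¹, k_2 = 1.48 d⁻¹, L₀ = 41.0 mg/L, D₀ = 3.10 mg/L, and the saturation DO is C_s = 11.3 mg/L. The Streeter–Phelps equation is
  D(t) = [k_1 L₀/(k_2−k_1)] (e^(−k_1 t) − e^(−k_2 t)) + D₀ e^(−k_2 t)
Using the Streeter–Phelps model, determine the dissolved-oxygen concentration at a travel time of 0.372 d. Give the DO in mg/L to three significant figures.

DO ≈ 4.70 mg/L

k_1 L₀/(k_2−k_1) = 0.449×41.0/(1.48−0.449) = 18.41/1.031 = 17.86 mg/L.
e^(−k_1 t) = e^(−0.449×0.3720) = 0.8462; e^(−k_2 t) = e^(−1.48×0.3720) = 0.5766.
D = 17.86 × (0.8462 − 0.5766) + 3.10 × 0.5766 = 4.813 + 1.788 = 6.600 mg/L.
DO = C_s − D = 11.3 − 6.600 = 4.700 mg/L.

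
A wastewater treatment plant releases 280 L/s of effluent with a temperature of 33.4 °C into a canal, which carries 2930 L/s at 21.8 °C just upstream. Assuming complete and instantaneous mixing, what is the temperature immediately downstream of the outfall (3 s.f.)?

22.8 °C

Flow-weighted mixing: C = (Q_r C_r + Q_w C_w)/(Q_r + Q_w)
= (2930×21.8 + 280×33.4)/(2930 + 280) = 73230/3210 = 22.81 °C.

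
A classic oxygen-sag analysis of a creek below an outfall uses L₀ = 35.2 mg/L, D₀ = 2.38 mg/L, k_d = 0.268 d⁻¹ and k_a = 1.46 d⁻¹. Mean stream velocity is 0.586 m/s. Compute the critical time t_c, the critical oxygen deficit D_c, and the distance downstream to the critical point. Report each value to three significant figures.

At the critical point dD/dt = 0, so k_d L₀ e^(−k_d t) = k_a D. Substituting D(t) from the Streeter–Phelps equation and solving for t gives
t_c = ln[(k_a/k_d)(1 − D₀(k_a−k_d)/(k_d L₀))] / (k_a−k_d).
Here k_a−k_d = 1.192 d⁻¹ and 1 − D₀(k_a−k_d)/(k_d L₀) = 1 − 2.38×1.192/(0.268×35.2) = 0.6993, so
t_c = ln(5.448 × 0.6993) / 1.192 = 1.337 / 1.192 = 1.122 d.
L(t_c) = L₀ e^(−k_d t_c) = 35.2 × 0.7403 = 26.06 mg/L, and at the critical point k_a D_c = k_d L, so D_c = (0.268/1.46) × 26.06 = 4.783 mg/L.
x_c = v t_c = 0.586 m/s × 1.122 d × 86400 s/d = 56810 m ≈ 56.8 km.

t_c ≈ 1.12 d; D_c ≈ 4.78 mg/L; x_c ≈ 56.8 km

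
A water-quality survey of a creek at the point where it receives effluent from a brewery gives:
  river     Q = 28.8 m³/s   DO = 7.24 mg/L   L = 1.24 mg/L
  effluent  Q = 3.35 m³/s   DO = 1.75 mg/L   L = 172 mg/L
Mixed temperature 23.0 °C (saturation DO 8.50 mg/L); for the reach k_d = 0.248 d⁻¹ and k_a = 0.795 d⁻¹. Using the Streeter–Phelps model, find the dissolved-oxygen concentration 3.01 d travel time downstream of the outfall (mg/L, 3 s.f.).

Mixed DO = (28.8×7.24 + 3.35×1.75)/(28.8+3.35) = 214.4/32.15 = 6.668 mg/L.
Mixed L₀ = (28.8×1.24 + 3.35×172)/(32.15) = 611.9/32.15 = 19.03 mg/L.
Initial deficit D₀ = C_s − DO₀ = 8.50 − 6.668 = 1.832 mg/L.
D(3.01) = [0.248×19.03/(0.795−0.248)](e^(−0.248×3.01) − e^(−0.795×3.01)) + 1.832 e^(−0.795×3.01)
= 8.629 × (0.4740 − 0.09136) + 1.832 × 0.09136 = 3.470 mg/L.
DO = 8.50 − 3.470 = 5.030 mg/L.

DO ≈ 5.03 mg/L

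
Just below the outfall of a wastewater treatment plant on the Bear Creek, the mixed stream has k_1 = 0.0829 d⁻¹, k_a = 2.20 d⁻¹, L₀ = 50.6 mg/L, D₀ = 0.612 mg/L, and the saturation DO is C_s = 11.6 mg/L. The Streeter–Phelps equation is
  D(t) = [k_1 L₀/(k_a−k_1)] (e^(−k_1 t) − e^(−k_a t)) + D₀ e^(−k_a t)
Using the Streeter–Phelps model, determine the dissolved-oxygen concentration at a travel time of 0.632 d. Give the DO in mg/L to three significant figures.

k_1 L₀/(k_a−k_1) = 0.0829×50.6/(2.20−0.0829) = 4.195/2.117 = 1.981 mg/L.
e^(−k_1 t) = e^(−0.0829×0.6320) = 0.9490; e^(−k_a t) = e^(−2.20×0.6320) = 0.2490.
D = 1.981 × (0.9490 − 0.2490) + 0.612 × 0.2490 = 1.387 + 0.1524 = 1.539 mg/L.
DO = C_s − D = 11.6 − 1.539 = 10.06 mg/L.

DO ≈ 10.1 mg/L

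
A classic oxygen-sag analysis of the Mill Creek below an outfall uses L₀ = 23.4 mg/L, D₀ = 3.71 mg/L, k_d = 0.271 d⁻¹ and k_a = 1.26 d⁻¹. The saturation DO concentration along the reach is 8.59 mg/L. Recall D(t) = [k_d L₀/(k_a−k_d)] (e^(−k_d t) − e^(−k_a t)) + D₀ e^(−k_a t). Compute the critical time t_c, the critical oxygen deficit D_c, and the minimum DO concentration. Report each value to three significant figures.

t_c ≈ 0.680 d; D_c ≈ 4.19 mg/L; min DO ≈ 4.40 mg/L

At the critical point dD/dt = 0, so k_d L₀ e^(−k_d t) = k_a D. Substituting D(t) from the Streeter–Phelps equation and solving for t gives
t_c = ln[(k_a/k_d)(1 − D₀(k_a−k_d)/(k_d L₀))] / (k_a−k_d).
Here k_a−k_d = 0.9890 d⁻¹ and 1 − D₀(k_a−k_d)/(k_d L₀) = 1 − 3.71×0.9890/(0.271×23.4) = 0.4214, so
t_c = ln(4.649 × 0.4214) / 0.9890 = 0.6726 / 0.9890 = 0.6800 d.
D_c = (k_d/k_a) L₀ e^(−k_d t_c) = (0.271/1.26) × 23.4 × e^(−0.271×0.6800) = 0.2151 × 23.4 × 0.8317 = 4.186 mg/L.
Minimum DO = C_s − D_c = 8.59 − 4.186 = 4.404 mg/L.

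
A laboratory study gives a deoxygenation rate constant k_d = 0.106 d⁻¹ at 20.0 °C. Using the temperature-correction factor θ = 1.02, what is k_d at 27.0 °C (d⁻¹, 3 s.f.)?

k_d(T₂) = k_d(T₁) · θ^(T₂−T₁) = 0.106 × 1.02^(27.0−20.0)
= 0.106 × 1.02^7.00 = 0.106 × 1.149 = 0.1218 d⁻¹.

k_d ≈ 0.122 d⁻¹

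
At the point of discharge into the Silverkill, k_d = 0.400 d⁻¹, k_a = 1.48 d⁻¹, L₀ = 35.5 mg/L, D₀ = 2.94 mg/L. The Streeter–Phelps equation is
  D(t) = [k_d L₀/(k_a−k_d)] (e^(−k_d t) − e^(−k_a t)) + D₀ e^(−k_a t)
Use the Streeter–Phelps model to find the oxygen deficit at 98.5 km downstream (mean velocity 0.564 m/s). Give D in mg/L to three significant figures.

D ≈ 5.35 mg/L

Travel time t = x/v = 98.5 km / (0.564 m/s) = 98500 m / 0.564 m/s = 174600 s = 2.021 d.
k_d L₀/(k_a−k_d) = 0.400×35.5/(1.48−0.400) = 14.20/1.080 = 13.15 mg/L.
e^(−k_d t) = e^(−0.400×2.021) = 0.4455; e^(−k_a t) = e^(−1.48×2.021) = 0.05021.
D = 13.15 × (0.4455 − 0.05021) + 2.94 × 0.05021 = 5.197 + 0.1476 = 5.345 mg/L.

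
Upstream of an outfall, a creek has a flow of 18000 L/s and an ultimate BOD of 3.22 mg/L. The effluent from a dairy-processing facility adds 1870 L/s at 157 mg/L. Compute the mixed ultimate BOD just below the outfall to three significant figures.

Flow-weighted mixing: C = (Q_r C_r + Q_w C_w)/(Q_r + Q_w)
= (18000×3.22 + 1870×157)/(18000 + 1870) = 351600/19870 = 17.69 mg/L.

17.7 mg/L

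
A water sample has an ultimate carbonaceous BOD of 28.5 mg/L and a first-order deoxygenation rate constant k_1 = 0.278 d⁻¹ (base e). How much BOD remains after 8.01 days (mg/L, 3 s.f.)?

L_t = L₀ e^(−k_1 t) = 28.5 × e^(−0.278×8.01) = 28.5 × 0.1079 = 3.074 mg/L.

L ≈ 3.07 mg/L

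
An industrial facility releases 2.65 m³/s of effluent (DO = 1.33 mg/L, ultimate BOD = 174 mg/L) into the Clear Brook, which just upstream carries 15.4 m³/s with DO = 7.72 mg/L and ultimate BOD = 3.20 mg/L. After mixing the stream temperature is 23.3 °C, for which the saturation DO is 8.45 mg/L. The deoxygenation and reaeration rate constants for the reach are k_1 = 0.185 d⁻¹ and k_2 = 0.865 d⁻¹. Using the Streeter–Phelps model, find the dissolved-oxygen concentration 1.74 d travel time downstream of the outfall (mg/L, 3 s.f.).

DO ≈ 4.21 mg/L

Mixed DO = (15.4×7.72 + 2.65×1.33)/(15.4+2.65) = 122.4/18.05 = 6.782 mg/L.
Mixed L₀ = (15.4×3.20 + 2.65×174)/(18.05) = 510.4/18.05 = 28.28 mg/L.
Initial deficit D₀ = C_s − DO₀ = 8.45 − 6.782 = 1.668 mg/L.
D(1.74) = [0.185×28.28/(0.865−0.185)](e^(−0.185×1.74) − e^(−0.865×1.74)) + 1.668 e^(−0.865×1.74)
= 7.693 × (0.7248 − 0.2220) + 1.668 × 0.2220 = 4.238 mg/L.
DO = 8.45 − 4.238 = 4.212 mg/L.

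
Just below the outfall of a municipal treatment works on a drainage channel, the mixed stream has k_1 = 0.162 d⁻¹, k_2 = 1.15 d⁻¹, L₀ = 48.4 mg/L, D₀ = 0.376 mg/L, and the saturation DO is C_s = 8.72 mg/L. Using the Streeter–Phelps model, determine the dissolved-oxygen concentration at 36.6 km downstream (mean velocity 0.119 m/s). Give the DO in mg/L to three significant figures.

Travel time t = x/v = 36.6 km / (0.119 m/s) = 36600 m / 0.119 m/s = 307600 s = 3.560 d.
k_1 L₀/(k_2−k_1) = 0.162×48.4/(1.15−0.162) = 7.841/0.9880 = 7.936 mg/L.
e^(−k_1 t) = e^(−0.162×3.560) = 0.5618; e^(−k_2 t) = e^(−1.15×3.560) = 0.01668.
D = 7.936 × (0.5618 − 0.01668) + 0.376 × 0.01668 = 4.326 + 0.006271 = 4.332 mg/L.
DO = C_s − D = 8.72 − 4.332 = 4.388 mg/L.

DO ≈ 4.39 mg/L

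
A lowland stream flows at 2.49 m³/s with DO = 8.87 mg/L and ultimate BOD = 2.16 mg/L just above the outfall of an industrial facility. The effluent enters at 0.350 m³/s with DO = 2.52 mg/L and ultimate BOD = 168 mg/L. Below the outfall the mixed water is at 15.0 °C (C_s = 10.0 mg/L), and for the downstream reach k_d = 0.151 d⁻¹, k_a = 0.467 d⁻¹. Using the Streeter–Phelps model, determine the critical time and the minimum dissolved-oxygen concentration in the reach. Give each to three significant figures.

Mixed DO = (2.49×8.87 + 0.350×2.52)/(2.49+0.350) = 22.97/2.840 = 8.087 mg/L.
Mixed L₀ = (2.49×2.16 + 0.350×168)/(2.840) = 64.18/2.840 = 22.60 mg/L.
Initial deficit D₀ = C_s − DO₀ = 10.0 − 8.087 = 1.913 mg/L.
t_c = (1/0.3160) ln[(0.467/0.151)(1 − 1.913×0.3160/(0.151×22.60))] = 3.165 × ln(2.545) = 2.956 d.
D_c = (0.151/0.467) × 22.60 × e^(−0.151×2.956) = 0.3233 × 22.60 × 0.6400 = 4.676 mg/L.
Minimum DO = 10.0 − 4.676 = 5.324 mg/L.

t_c ≈ 2.96 d; minimum DO ≈ 5.32 mg/L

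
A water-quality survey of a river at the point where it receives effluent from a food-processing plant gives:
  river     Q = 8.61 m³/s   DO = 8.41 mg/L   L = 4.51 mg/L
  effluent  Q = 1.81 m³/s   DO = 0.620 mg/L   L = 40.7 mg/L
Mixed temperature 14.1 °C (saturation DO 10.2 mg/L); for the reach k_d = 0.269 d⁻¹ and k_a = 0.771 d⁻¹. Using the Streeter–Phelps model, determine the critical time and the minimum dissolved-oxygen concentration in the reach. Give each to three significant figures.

Mixed DO = (8.61×8.41 + 1.81×0.620)/(8.61+1.81) = 73.53/10.42 = 7.057 mg/L.
Mixed L₀ = (8.61×4.51 + 1.81×40.7)/(10.42) = 112.5/10.42 = 10.80 mg/L.
Initial deficit D₀ = C_s − DO₀ = 10.2 − 7.057 = 3.143 mg/L.
t_c = (1/0.5020) ln[(0.771/0.269)(1 − 3.143×0.5020/(0.269×10.80))] = 1.992 × ln(1.309) = 0.5363 d.
D_c = (0.269/0.771) × 10.80 × e^(−0.269×0.5363) = 0.3489 × 10.80 × 0.8656 = 3.261 mg/L.
Minimum DO = 10.2 − 3.261 = 6.939 mg/L.

t_c ≈ 0.536 d; minimum DO ≈ 6.94 mg/L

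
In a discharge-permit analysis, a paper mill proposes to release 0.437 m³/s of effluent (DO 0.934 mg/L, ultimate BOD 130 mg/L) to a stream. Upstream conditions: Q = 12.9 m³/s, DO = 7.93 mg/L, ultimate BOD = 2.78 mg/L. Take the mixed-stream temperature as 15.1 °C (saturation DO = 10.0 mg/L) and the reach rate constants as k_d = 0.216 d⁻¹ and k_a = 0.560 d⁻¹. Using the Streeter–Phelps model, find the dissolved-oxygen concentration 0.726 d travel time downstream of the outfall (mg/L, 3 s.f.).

DO ≈ 7.64 mg/L

Mixed DO = (12.9×7.93 + 0.437×0.934)/(12.9+0.437) = 102.7/13.34 = 7.701 mg/L.
Mixed L₀ = (12.9×2.78 + 0.437×130)/(13.34) = 92.67/13.34 = 6.948 mg/L.
Initial deficit D₀ = C_s − DO₀ = 10.0 − 7.701 = 2.299 mg/L.
D(0.726) = [0.216×6.948/(0.560−0.216)](e^(−0.216×0.726) − e^(−0.560×0.726)) + 2.299 e^(−0.560×0.726)
= 4.363 × (0.8549 − 0.6659) + 2.299 × 0.6659 = 2.355 mg/L.
DO = 10.0 − 2.355 = 7.645 mg/L.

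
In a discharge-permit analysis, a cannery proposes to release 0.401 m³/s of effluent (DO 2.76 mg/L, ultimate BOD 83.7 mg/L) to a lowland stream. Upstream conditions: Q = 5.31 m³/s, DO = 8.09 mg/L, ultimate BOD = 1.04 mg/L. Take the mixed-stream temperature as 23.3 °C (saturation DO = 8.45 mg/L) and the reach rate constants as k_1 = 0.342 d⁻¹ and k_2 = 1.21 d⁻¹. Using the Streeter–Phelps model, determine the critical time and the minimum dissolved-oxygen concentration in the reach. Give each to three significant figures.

t_c ≈ 1.09 d; minimum DO ≈ 7.12 mg/L

Mixed DO = (5.31×8.09 + 0.401×2.76)/(5.31+0.401) = 44.06/5.711 = 7.716 mg/L.
Mixed L₀ = (5.31×1.04 + 0.401×83.7)/(5.711) = 39.09/5.711 = 6.844 mg/L.
Initial deficit D₀ = C_s − DO₀ = 8.45 − 7.716 = 0.7342 mg/L.
t_c = (1/0.8680) ln[(1.21/0.342)(1 − 0.7342×0.8680/(0.342×6.844))] = 1.152 × ln(2.575) = 1.090 d.
D_c = (0.342/1.21) × 6.844 × e^(−0.342×1.090) = 0.2826 × 6.844 × 0.6889 = 1.333 mg/L.
Minimum DO = 8.45 − 1.333 = 7.117 mg/L.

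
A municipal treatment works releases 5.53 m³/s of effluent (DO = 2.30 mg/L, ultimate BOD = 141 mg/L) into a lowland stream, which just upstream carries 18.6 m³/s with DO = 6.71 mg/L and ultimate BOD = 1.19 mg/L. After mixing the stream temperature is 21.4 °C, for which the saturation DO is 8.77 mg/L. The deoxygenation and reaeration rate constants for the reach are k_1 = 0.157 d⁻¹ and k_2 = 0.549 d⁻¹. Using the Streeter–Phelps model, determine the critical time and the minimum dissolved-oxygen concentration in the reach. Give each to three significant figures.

Mixed DO = (18.6×6.71 + 5.53×2.30)/(18.6+5.53) = 137.5/24.13 = 5.699 mg/L.
Mixed L₀ = (18.6×1.19 + 5.53×141)/(24.13) = 801.9/24.13 = 33.23 mg/L.
Initial deficit D₀ = C_s − DO₀ = 8.77 − 5.699 = 3.071 mg/L.
t_c = (1/0.3920) ln[(0.549/0.157)(1 − 3.071×0.3920/(0.157×33.23))] = 2.551 × ln(2.690) = 2.524 d.
D_c = (0.157/0.549) × 33.23 × e^(−0.157×2.524) = 0.2860 × 33.23 × 0.6728 = 6.394 mg/L.
Minimum DO = 8.77 − 6.394 = 2.376 mg/L.

t_c ≈ 2.52 d; minimum DO ≈ 2.38 mg/L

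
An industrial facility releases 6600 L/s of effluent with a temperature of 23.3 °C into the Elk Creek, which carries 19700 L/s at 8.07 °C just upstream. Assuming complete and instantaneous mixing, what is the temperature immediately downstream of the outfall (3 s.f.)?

11.9 °C

Flow-weighted mixing: C = (Q_r C_r + Q_w C_w)/(Q_r + Q_w)
= (19700×8.07 + 6600×23.3)/(19700 + 6600) = 312800/26300 = 11.89 °C.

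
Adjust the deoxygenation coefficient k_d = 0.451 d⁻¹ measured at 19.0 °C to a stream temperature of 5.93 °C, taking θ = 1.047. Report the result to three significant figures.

k_d ≈ 0.247 d⁻¹

k_d(T₂) = k_d(T₁) · θ^(T₂−T₁) = 0.451 × 1.047^(5.93−19.0)
= 0.451 × 1.047^-13.1 = 0.451 × 0.5487 = 0.2474 d⁻¹.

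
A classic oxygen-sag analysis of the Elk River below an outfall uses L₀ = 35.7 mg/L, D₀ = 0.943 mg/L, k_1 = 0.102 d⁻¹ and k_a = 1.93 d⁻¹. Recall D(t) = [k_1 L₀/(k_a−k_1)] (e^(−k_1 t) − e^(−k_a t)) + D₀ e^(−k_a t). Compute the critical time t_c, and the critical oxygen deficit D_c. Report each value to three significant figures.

t_c ≈ 1.26 d; D_c ≈ 1.66 mg/L

At the critical point dD/dt = 0, so k_1 L₀ e^(−k_1 t) = k_a D. Substituting D(t) from the Streeter–Phelps equation and solving for t gives
t_c = ln[(k_a/k_1)(1 − D₀(k_a−k_1)/(k_1 L₀))] / (k_a−k_1).
Here k_a−k_1 = 1.828 d⁻¹ and 1 − D₀(k_a−k_1)/(k_1 L₀) = 1 − 0.943×1.828/(0.102×35.7) = 0.5266, so
t_c = ln(18.92 × 0.5266) / 1.828 = 2.299 / 1.828 = 1.258 d.
D_c = (k_1/k_a) L₀ e^(−k_1 t_c) = (0.102/1.93) × 35.7 × e^(−0.102×1.258) = 0.05285 × 35.7 × 0.8796 = 1.660 mg/L.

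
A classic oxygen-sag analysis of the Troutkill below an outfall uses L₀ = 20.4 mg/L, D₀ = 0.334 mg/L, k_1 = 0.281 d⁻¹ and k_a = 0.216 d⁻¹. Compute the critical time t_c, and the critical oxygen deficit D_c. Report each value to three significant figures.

t_c ≈ 3.99 d; D_c ≈ 8.65 mg/L

t_c = [1/(k_a−k_1)] ln[(k_a/k_1)(1 − D₀(k_a−k_1)/(k_1 L₀))]
= [1/(0.216−0.281)] ln[(0.216/0.281)(1 − 0.334×-0.06500/(0.281×20.4))]
= (1/-0.06500) ln[0.7687 × 1.004] = -15.38 × ln(0.7716) = -15.38 × -0.2593 = 3.989 d.
D_c = (k_1/k_a) L₀ e^(−k_1 t_c) = (0.281/0.216) × 20.4 × e^(−0.281×3.989) = 1.301 × 20.4 × 0.3260 = 8.651 mg/L.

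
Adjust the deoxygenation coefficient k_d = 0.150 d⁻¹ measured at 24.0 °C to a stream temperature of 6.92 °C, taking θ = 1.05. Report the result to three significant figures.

k_d ≈ 0.0652 d⁻¹

k_d(T₂) = k_d(T₁) · θ^(T₂−T₁) = 0.150 × 1.05^(6.92−24.0)
= 0.150 × 1.05^-17.1 = 0.150 × 0.4346 = 0.06519 d⁻¹.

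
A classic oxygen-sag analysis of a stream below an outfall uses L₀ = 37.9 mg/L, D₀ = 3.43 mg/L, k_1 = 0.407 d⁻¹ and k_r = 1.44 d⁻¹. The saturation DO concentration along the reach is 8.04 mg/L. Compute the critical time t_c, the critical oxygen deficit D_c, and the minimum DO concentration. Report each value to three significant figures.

t_c ≈ 0.971 d; D_c ≈ 7.22 mg/L; min DO ≈ 0.824 mg/L

t_c = [1/(k_r−k_1)] ln[(k_r/k_1)(1 − D₀(k_r−k_1)/(k_1 L₀))]
= [1/(1.44−0.407)] ln[(1.44/0.407)(1 − 3.43×1.033/(0.407×37.9))]
= (1/1.033) ln[3.538 × 0.7703] = 0.9681 × ln(2.725) = 0.9681 × 1.003 = 0.9706 d.
L(t_c) = L₀ e^(−k_1 t_c) = 37.9 × 0.6737 = 25.53 mg/L, and at the critical point k_r D_c = k_1 L, so D_c = (0.407/1.44) × 25.53 = 7.216 mg/L.
Minimum DO = C_s − D_c = 8.04 − 7.216 = 0.8237 mg/L.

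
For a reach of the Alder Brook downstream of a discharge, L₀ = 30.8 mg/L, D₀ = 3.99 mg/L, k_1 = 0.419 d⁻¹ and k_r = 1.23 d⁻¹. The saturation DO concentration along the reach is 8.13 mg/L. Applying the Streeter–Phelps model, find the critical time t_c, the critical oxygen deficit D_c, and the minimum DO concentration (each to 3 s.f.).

t_c ≈ 0.972 d; D_c ≈ 6.98 mg/L; min DO ≈ 1.15 mg/L

t_c = [1/(k_r−k_1)] ln[(k_r/k_1)(1 − D₀(k_r−k_1)/(k_1 L₀))]
= [1/(1.23−0.419)] ln[(1.23/0.419)(1 − 3.99×0.8110/(0.419×30.8))]
= (1/0.8110) ln[2.936 × 0.7493] = 1.233 × ln(2.199) = 1.233 × 0.7882 = 0.9719 d.
L(t_c) = L₀ e^(−k_1 t_c) = 30.8 × 0.6655 = 20.50 mg/L, and at the critical point k_r D_c = k_1 L, so D_c = (0.419/1.23) × 20.50 = 6.982 mg/L.
Minimum DO = C_s − D_c = 8.13 − 6.982 = 1.148 mg/L.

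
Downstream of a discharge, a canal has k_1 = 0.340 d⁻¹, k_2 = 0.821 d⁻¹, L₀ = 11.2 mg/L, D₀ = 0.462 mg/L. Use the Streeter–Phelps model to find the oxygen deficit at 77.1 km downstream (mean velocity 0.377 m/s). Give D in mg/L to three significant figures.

D ≈ 2.47 mg/L

Travel time t = x/v = 77.1 km / (0.377 m/s) = 77100 m / 0.377 m/s = 204500 s = 2.367 d.
k_1 L₀/(k_2−k_1) = 0.340×11.2/(0.821−0.340) = 3.808/0.4810 = 7.917 mg/L.
e^(−k_1 t) = e^(−0.340×2.367) = 0.4472; e^(−k_2 t) = e^(−0.821×2.367) = 0.1432.
D = 7.917 × (0.4472 − 0.1432) + 0.462 × 0.1432 = 2.406 + 0.06617 = 2.473 mg/L.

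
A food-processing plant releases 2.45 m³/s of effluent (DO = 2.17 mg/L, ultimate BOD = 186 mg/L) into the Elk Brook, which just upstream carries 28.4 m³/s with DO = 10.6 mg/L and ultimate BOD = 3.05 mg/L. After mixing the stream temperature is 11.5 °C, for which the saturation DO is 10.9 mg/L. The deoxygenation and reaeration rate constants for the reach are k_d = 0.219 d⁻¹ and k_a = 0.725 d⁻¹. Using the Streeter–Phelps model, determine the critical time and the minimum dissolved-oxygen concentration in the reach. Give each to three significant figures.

Mixed DO = (28.4×10.6 + 2.45×2.17)/(28.4+2.45) = 306.4/30.85 = 9.931 mg/L.
Mixed L₀ = (28.4×3.05 + 2.45×186)/(30.85) = 542.3/30.85 = 17.58 mg/L.
Initial deficit D₀ = C_s − DO₀ = 10.9 − 9.931 = 0.9695 mg/L.
t_c = (1/0.5060) ln[(0.725/0.219)(1 − 0.9695×0.5060/(0.219×17.58))] = 1.976 × ln(2.889) = 2.096 d.
D_c = (0.219/0.725) × 17.58 × e^(−0.219×2.096) = 0.3021 × 17.58 × 0.6318 = 3.355 mg/L.
Minimum DO = 10.9 − 3.355 = 7.545 mg/L.

t_c ≈ 2.10 d; minimum DO ≈ 7.54 mg/L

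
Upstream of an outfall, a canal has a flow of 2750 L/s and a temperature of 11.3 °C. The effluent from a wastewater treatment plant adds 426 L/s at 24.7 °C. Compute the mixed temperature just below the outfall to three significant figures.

13.1 °C

Flow-weighted mixing: C = (Q_r C_r + Q_w C_w)/(Q_r + Q_w)
= (2750×11.3 + 426×24.7)/(2750 + 426) = 41600/3176 = 13.10 °C.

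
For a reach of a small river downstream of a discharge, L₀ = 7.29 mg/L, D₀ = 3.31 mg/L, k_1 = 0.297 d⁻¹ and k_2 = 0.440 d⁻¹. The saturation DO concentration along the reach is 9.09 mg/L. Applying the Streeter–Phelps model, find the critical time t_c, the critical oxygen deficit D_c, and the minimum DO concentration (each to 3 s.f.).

With k_2/k_1 = 1.481 and 1 − D₀(k_2−k_1)/(k_1 L₀) = 0.7814,
t_c = ln(1.481 × 0.7814) / (0.440 − 0.297) = ln(1.158) / 0.1430 = 0.1464/0.1430 = 1.023 d.
D_c = (k_1/k_2) L₀ e^(−k_1 t_c) = (0.297/0.440) × 7.29 × e^(−0.297×1.023) = 0.6750 × 7.29 × 0.7379 = 3.631 mg/L.
Minimum DO = C_s − D_c = 9.09 − 3.631 = 5.459 mg/L.

t_c ≈ 1.02 d; D_c ≈ 3.63 mg/L; min DO ≈ 5.46 mg/L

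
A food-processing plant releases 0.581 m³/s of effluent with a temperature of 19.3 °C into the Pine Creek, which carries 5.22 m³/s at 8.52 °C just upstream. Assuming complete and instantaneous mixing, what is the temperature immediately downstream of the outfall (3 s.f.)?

Flow-weighted mixing: C = (Q_r C_r + Q_w C_w)/(Q_r + Q_w)
= (5.22×8.52 + 0.581×19.3)/(5.22 + 0.581) = 55.69/5.801 = 9.600 °C.

9.60 °C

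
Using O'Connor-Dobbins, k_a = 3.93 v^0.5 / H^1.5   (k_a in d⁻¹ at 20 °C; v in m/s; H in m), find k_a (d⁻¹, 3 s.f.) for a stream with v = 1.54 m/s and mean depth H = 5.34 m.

k_a ≈ 0.395 d⁻¹

k_a = 3.93 × 1.54^0.5 / 5.34^1.5 = 3.93 × 1.241 / 12.34 = 0.3952 d⁻¹.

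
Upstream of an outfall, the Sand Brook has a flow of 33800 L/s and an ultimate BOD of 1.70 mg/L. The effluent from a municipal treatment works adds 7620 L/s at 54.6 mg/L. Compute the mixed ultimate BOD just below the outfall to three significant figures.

Flow-weighted mixing: C = (Q_r C_r + Q_w C_w)/(Q_r + Q_w)
= (33800×1.70 + 7620×54.6)/(33800 + 7620) = 473500/41420 = 11.43 mg/L.

11.4 mg/L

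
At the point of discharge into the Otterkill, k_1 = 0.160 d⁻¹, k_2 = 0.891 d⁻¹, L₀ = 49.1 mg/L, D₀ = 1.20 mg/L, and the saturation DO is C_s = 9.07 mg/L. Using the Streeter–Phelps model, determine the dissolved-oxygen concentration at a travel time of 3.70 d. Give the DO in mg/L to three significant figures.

DO ≈ 3.48 mg/L

k_1 L₀/(k_2−k_1) = 0.160×49.1/(0.891−0.160) = 7.856/0.7310 = 10.75 mg/L.
e^(−k_1 t) = e^(−0.160×3.700) = 0.5532; e^(−k_2 t) = e^(−0.891×3.700) = 0.03701.
D = 10.75 × (0.5532 − 0.03701) + 1.20 × 0.03701 = 5.548 + 0.04441 = 5.592 mg/L.
DO = C_s − D = 9.07 − 5.592 = 3.478 mg/L.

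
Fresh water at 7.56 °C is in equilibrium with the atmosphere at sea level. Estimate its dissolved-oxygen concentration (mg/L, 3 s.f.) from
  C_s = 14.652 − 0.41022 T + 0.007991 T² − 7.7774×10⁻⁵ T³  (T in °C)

C_s = 14.652 − 0.41022×7.56 + 0.007991×7.56² − 7.7774×10⁻⁵×7.56³ = 11.97 mg/L.

C_s ≈ 12.0 mg/L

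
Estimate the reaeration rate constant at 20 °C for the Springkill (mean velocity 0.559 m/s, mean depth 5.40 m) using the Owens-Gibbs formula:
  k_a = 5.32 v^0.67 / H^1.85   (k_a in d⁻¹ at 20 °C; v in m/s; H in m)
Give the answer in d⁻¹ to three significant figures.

k_a = 5.32 × 0.559^0.67 / 5.40^1.85 = 5.32 × 0.6773 / 22.64 = 0.1591 d⁻¹.

k_a ≈ 0.159 d⁻¹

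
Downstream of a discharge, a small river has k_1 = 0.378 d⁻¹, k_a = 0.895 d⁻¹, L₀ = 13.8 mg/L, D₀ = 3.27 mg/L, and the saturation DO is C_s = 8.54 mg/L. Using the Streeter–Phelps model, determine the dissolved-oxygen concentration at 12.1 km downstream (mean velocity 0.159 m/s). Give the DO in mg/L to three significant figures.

DO ≈ 4.41 mg/L

Travel time t = x/v = 12.1 km / (0.159 m/s) = 12100 m / 0.159 m/s = 76100 s = 0.8808 d.
k_1 L₀/(k_a−k_1) = 0.378×13.8/(0.895−0.378) = 5.216/0.5170 = 10.09 mg/L.
e^(−k_1 t) = e^(−0.378×0.8808) = 0.7168; e^(−k_a t) = e^(−0.895×0.8808) = 0.4546.
D = 10.09 × (0.7168 − 0.4546) + 3.27 × 0.4546 = 2.646 + 1.487 = 4.132 mg/L.
DO = C_s − D = 8.54 − 4.132 = 4.408 mg/L.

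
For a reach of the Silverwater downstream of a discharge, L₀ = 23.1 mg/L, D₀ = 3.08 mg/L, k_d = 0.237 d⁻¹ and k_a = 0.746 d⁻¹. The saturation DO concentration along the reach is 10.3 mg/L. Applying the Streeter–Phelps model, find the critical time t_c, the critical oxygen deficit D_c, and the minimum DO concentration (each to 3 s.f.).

t_c = [1/(k_a−k_d)] ln[(k_a/k_d)(1 − D₀(k_a−k_d)/(k_d L₀))]
= [1/(0.746−0.237)] ln[(0.746/0.237)(1 − 3.08×0.5090/(0.237×23.1))]
= (1/0.5090) ln[3.148 × 0.7136] = 1.965 × ln(2.246) = 1.965 × 0.8093 = 1.590 d.
L(t_c) = L₀ e^(−k_d t_c) = 23.1 × 0.6860 = 15.85 mg/L, and at the critical point k_a D_c = k_d L, so D_c = (0.237/0.746) × 15.85 = 5.035 mg/L.
Minimum DO = C_s − D_c = 10.3 − 5.035 = 5.265 mg/L.

t_c ≈ 1.59 d; D_c ≈ 5.03 mg/L; min DO ≈ 5.27 mg/L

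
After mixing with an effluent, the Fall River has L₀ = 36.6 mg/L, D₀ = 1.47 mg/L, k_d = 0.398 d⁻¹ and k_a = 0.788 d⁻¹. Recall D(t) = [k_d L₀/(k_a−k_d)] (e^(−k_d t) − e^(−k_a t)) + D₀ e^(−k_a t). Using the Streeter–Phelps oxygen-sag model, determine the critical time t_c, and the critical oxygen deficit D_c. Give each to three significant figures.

t_c ≈ 1.65 d; D_c ≈ 9.59 mg/L

t_c = [1/(k_a−k_d)] ln[(k_a/k_d)(1 − D₀(k_a−k_d)/(k_d L₀))]
= [1/(0.788−0.398)] ln[(0.788/0.398)(1 − 1.47×0.3900/(0.398×36.6))]
= (1/0.3900) ln[1.980 × 0.9606] = 2.564 × ln(1.902) = 2.564 × 0.6429 = 1.648 d.
D_c = (k_d/k_a) L₀ e^(−k_d t_c) = (0.398/0.788) × 36.6 × e^(−0.398×1.648) = 0.5051 × 36.6 × 0.5189 = 9.592 mg/L.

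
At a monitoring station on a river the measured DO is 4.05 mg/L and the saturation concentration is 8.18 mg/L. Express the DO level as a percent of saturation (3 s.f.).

% saturation = C/C_s × 100 = 4.05/8.18 × 100 = 49.5 %.

49.5 % saturation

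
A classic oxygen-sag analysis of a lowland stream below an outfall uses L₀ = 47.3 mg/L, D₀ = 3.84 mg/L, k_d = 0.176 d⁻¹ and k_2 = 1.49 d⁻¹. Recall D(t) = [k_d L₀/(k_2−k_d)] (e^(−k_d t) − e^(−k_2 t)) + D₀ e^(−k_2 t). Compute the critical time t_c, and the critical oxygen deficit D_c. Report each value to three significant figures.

t_c ≈ 0.917 d; D_c ≈ 4.75 mg/L

With k_2/k_d = 8.466 and 1 − D₀(k_2−k_d)/(k_d L₀) = 0.3939,
t_c = ln(8.466 × 0.3939) / (1.49 − 0.176) = ln(3.335) / 1.314 = 1.204/1.314 = 0.9166 d.
D_c = (k_d/k_2) L₀ e^(−k_d t_c) = (0.176/1.49) × 47.3 × e^(−0.176×0.9166) = 0.1181 × 47.3 × 0.8510 = 4.755 mg/L.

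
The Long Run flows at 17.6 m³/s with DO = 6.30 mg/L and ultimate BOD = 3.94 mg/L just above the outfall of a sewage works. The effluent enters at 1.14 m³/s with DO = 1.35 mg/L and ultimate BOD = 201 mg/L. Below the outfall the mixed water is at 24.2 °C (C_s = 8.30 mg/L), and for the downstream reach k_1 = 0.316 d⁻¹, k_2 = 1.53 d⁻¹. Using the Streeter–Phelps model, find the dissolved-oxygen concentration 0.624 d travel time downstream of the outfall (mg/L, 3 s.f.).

Mixed DO = (17.6×6.30 + 1.14×1.35)/(17.6+1.14) = 112.4/18.74 = 5.999 mg/L.
Mixed L₀ = (17.6×3.94 + 1.14×201)/(18.74) = 298.5/18.74 = 15.93 mg/L.
Initial deficit D₀ = C_s − DO₀ = 8.30 − 5.999 = 2.301 mg/L.
D(0.624) = [0.316×15.93/(1.53−0.316)](e^(−0.316×0.624) − e^(−1.53×0.624)) + 2.301 e^(−1.53×0.624)
= 4.146 × (0.8210 − 0.3849) + 2.301 × 0.3849 = 2.694 mg/L.
DO = 8.30 − 2.694 = 5.606 mg/L.

DO ≈ 5.61 mg/L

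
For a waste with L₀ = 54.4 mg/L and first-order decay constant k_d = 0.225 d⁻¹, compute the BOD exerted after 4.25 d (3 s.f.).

y_t = L₀(1 − e^(−k_d t)) = 54.4 × (1 − e^(−0.225×4.25))
= 54.4 × (1 − 0.3843) = 54.4 × 0.6157 = 33.49 mg/L.

y ≈ 33.5 mg/L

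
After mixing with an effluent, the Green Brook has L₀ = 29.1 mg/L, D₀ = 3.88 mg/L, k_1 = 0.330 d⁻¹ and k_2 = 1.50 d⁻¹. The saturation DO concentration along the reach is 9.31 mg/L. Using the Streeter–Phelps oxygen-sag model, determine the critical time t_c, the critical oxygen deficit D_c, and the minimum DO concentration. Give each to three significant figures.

At the critical point dD/dt = 0, so k_1 L₀ e^(−k_1 t) = k_2 D. Substituting D(t) from the Streeter–Phelps equation and solving for t gives
t_c = ln[(k_2/k_1)(1 − D₀(k_2−k_1)/(k_1 L₀))] / (k_2−k_1).
Here k_2−k_1 = 1.170 d⁻¹ and 1 − D₀(k_2−k_1)/(k_1 L₀) = 1 − 3.88×1.170/(0.330×29.1) = 0.5273, so
t_c = ln(4.545 × 0.5273) / 1.170 = 0.8741 / 1.170 = 0.7471 d.
L(t_c) = L₀ e^(−k_1 t_c) = 29.1 × 0.7815 = 22.74 mg/L, and at the critical point k_2 D_c = k_1 L, so D_c = (0.330/1.50) × 22.74 = 5.003 mg/L.
Minimum DO = C_s − D_c = 9.31 − 5.003 = 4.307 mg/L.

t_c ≈ 0.747 d; D_c ≈ 5.00 mg/L; min DO ≈ 4.31 mg/L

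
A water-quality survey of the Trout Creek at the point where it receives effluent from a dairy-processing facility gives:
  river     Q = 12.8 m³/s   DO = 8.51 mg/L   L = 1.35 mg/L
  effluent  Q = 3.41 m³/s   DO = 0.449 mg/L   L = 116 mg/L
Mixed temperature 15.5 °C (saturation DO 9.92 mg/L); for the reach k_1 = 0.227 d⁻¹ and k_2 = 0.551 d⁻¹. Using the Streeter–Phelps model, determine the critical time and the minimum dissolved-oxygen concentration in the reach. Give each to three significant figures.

Mixed DO = (12.8×8.51 + 3.41×0.449)/(12.8+3.41) = 110.5/16.21 = 6.814 mg/L.
Mixed L₀ = (12.8×1.35 + 3.41×116)/(16.21) = 412.8/16.21 = 25.47 mg/L.
Initial deficit D₀ = C_s − DO₀ = 9.92 − 6.814 = 3.106 mg/L.
t_c = (1/0.3240) ln[(0.551/0.227)(1 − 3.106×0.3240/(0.227×25.47))] = 3.086 × ln(2.005) = 2.147 d.
D_c = (0.227/0.551) × 25.47 × e^(−0.227×2.147) = 0.4120 × 25.47 × 0.6143 = 6.445 mg/L.
Minimum DO = 9.92 − 6.445 = 3.475 mg/L.

t_c ≈ 2.15 d; minimum DO ≈ 3.47 mg/L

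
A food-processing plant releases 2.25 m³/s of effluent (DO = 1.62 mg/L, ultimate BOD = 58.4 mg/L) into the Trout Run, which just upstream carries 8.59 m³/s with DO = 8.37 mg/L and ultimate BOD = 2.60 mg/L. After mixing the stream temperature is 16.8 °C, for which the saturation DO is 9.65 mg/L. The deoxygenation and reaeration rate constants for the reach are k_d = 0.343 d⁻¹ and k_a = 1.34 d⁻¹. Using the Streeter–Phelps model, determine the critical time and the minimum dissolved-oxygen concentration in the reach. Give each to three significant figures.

Mixed DO = (8.59×8.37 + 2.25×1.62)/(8.59+2.25) = 75.54/10.84 = 6.969 mg/L.
Mixed L₀ = (8.59×2.60 + 2.25×58.4)/(10.84) = 153.7/10.84 = 14.18 mg/L.
Initial deficit D₀ = C_s − DO₀ = 9.65 − 6.969 = 2.681 mg/L.
t_c = (1/0.9970) ln[(1.34/0.343)(1 − 2.681×0.9970/(0.343×14.18))] = 1.003 × ln(1.760) = 0.5670 d.
D_c = (0.343/1.34) × 14.18 × e^(−0.343×0.5670) = 0.2560 × 14.18 × 0.8233 = 2.989 mg/L.
Minimum DO = 9.65 − 2.989 = 6.661 mg/L.

t_c ≈ 0.567 d; minimum DO ≈ 6.66 mg/L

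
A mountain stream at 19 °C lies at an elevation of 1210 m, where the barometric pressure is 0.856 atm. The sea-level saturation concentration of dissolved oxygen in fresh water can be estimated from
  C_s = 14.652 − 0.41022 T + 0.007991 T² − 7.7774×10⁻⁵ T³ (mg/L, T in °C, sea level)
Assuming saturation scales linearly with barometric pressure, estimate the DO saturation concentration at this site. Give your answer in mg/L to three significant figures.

At sea level: C_s = 14.652 − 0.41022×19 + 0.007991×19² − 7.7774×10⁻⁵×19³ = 9.209 mg/L.
Pressure correction: C_s' = 9.209 × 0.856 = 7.883 mg/L.

C_s ≈ 7.88 mg/L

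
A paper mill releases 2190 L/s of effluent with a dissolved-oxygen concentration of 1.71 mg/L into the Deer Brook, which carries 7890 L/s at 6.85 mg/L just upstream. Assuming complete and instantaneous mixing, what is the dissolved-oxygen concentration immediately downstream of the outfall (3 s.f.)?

5.73 mg/L

Flow-weighted mixing: C = (Q_r C_r + Q_w C_w)/(Q_r + Q_w)
= (7890×6.85 + 2190×1.71)/(7890 + 2190) = 57790/10080 = 5.733 mg/L.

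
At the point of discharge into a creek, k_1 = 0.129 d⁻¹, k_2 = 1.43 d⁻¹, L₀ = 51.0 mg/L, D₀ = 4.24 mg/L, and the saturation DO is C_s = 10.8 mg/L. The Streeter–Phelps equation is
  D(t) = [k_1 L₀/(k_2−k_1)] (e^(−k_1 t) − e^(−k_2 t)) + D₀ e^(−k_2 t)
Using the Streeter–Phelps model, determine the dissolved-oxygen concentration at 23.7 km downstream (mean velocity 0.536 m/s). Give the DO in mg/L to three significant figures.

Travel time t = x/v = 23.7 km / (0.536 m/s) = 23700 m / 0.536 m/s = 44220 s = 0.5118 d.
k_1 L₀/(k_2−k_1) = 0.129×51.0/(1.43−0.129) = 6.579/1.301 = 5.057 mg/L.
e^(−k_1 t) = e^(−0.129×0.5118) = 0.9361; e^(−k_2 t) = e^(−1.43×0.5118) = 0.4810.
D = 5.057 × (0.9361 − 0.4810) + 4.24 × 0.4810 = 2.301 + 2.040 = 4.341 mg/L.
DO = C_s − D = 10.8 − 4.341 = 6.459 mg/L.

DO ≈ 6.46 mg/L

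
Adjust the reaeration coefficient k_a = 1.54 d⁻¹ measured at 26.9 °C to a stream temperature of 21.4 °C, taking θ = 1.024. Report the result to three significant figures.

k_a ≈ 1.35 d⁻¹

k_a(T₂) = k_a(T₁) · θ^(T₂−T₁) = 1.54 × 1.024^(21.4−26.9)
= 1.54 × 1.024^-5.50 = 1.54 × 0.8777 = 1.352 d⁻¹.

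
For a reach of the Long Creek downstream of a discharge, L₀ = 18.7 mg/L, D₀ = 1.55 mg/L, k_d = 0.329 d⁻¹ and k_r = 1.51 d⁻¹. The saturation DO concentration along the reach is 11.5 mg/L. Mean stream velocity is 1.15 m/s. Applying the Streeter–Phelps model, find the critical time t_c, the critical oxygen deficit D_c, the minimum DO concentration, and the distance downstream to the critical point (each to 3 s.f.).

t_c ≈ 0.991 d; D_c ≈ 2.94 mg/L; min DO ≈ 8.56 mg/L; x_c ≈ 98.5 km

With k_r/k_d = 4.590 and 1 − D₀(k_r−k_d)/(k_d L₀) = 0.7025,
t_c = ln(4.590 × 0.7025) / (1.51 − 0.329) = ln(3.224) / 1.181 = 1.171/1.181 = 0.9912 d.
L(t_c) = L₀ e^(−k_d t_c) = 18.7 × 0.7217 = 13.50 mg/L, and at the critical point k_r D_c = k_d L, so D_c = (0.329/1.51) × 13.50 = 2.941 mg/L.
Minimum DO = C_s − D_c = 11.5 − 2.941 = 8.559 mg/L.
x_c = v t_c = 1.15 m/s × 0.9912 d × 86400 s/d = 98490 m ≈ 98.5 km.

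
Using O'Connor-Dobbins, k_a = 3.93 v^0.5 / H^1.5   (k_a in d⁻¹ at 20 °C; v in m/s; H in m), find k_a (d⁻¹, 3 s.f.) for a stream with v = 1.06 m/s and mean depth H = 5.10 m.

k_a ≈ 0.351 d⁻¹

k_a = 3.93 × 1.06^0.5 / 5.10^1.5 = 3.93 × 1.030 / 11.52 = 0.3513 d⁻¹.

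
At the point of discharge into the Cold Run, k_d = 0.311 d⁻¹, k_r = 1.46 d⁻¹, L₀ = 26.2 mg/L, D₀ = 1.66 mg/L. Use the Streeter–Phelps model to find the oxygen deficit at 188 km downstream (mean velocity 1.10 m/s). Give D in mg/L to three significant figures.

D ≈ 3.53 mg/L

Travel time t = x/v = 188 km / (1.10 m/s) = 188000 m / 1.10 m/s = 170900 s = 1.978 d.
k_d L₀/(k_r−k_d) = 0.311×26.2/(1.46−0.311) = 8.148/1.149 = 7.092 mg/L.
e^(−k_d t) = e^(−0.311×1.978) = 0.5405; e^(−k_r t) = e^(−1.46×1.978) = 0.05568.
D = 7.092 × (0.5405 − 0.05568) + 1.66 × 0.05568 = 3.438 + 0.09244 = 3.531 mg/L.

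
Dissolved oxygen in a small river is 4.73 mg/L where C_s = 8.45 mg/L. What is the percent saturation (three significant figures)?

56.0 % saturation

% saturation = C/C_s × 100 = 4.73/8.45 × 100 = 56.0 %.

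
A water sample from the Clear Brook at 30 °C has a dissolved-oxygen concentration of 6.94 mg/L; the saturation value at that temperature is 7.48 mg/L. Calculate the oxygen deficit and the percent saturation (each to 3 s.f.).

D = C_s − C = 7.48 − 6.94 = 0.540 mg/L.
% saturation = 6.94/7.48 × 100 = 92.8 %.

D ≈ 0.540 mg/L; 92.8 % saturation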